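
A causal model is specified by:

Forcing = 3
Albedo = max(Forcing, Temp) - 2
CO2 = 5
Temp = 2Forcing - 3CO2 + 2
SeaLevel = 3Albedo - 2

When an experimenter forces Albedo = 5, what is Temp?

Under do(Albedo=5), the mechanism Albedo = max(Forcing, Temp) - 2 is discarded; Albedo is fixed at 5.
Since Temp is not a descendant of the intervened variable, it is unaffected.
Temp = 2Forcing - 3CO2 + 2  [with Forcing=3, CO2=5]  = -7

-7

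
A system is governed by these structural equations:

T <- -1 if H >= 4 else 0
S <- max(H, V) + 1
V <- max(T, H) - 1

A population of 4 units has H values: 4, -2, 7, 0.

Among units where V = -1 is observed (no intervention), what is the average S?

0.5

Conditioning on V=-1 selects the 2 unit(s) with H ∈ {-2, 0}. Their S values: 0, 1. Mean = 0.5.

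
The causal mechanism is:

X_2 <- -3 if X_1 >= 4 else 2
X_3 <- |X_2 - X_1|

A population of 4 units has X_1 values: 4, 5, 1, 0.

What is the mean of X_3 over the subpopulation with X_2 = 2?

1.5

Conditioning on X_2=2 selects the 2 unit(s) with X_1 ∈ {1, 0}. Their X_3 values: 1, 2. Mean = 1.5.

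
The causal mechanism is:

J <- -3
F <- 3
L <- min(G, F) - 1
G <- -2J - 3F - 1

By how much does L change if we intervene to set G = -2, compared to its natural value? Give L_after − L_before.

The intervention breaks the incoming arrows to G: G <- -2J - 3F - 1 no longer applies, and G = -2.
L = min(G, F) - 1  [with G=-2, F=3]  = -3
Without intervention: G = -2J - 3F - 1  [with J=-3, F=3]  = -4; L = min(G, F) - 1  [with G=-4, F=3]  = -5.
Change = -3 − (-5) = 2.

2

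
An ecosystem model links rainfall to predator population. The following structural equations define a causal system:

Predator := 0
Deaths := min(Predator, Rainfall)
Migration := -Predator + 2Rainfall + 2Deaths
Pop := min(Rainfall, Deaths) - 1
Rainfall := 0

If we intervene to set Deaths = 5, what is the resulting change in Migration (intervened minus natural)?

10

The intervention breaks the incoming arrows to Deaths: Deaths := min(Predator, Rainfall) no longer applies, and Deaths = 5.
Migration = -Predator + 2Rainfall + 2Deaths  [with Predator=0, Rainfall=0, Deaths=5]  = 10
Without intervention: Deaths = min(Predator, Rainfall)  [with Predator=0, Rainfall=0]  = 0; Migration = -Predator + 2Rainfall + 2Deaths  [with Predator=0, Rainfall=0, Deaths=0]  = 0.
Change = 10 − 0 = 10.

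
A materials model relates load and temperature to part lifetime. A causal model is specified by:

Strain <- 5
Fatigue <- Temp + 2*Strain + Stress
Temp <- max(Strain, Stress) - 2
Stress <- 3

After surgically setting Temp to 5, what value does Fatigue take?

The intervention breaks the incoming arrows to Temp: Temp <- max(Strain, Stress) - 2 no longer applies, and Temp = 5.
Fatigue = Temp + 2*Strain + Stress  [with Temp=5, Strain=5, Stress=3]  = 18

18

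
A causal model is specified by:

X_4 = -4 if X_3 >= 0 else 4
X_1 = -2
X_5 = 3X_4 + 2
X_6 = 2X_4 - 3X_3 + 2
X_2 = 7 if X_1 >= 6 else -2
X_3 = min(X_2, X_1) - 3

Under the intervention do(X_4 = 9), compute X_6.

35

Under do(X_4=9), the mechanism X_4 = -4 if X_3 >= 0 else 4 is discarded; X_4 is fixed at 9.
X_2 = 7 if X_1 >= 6 else -2  [with X_1=-2]  = -2
X_3 = min(X_2, X_1) - 3  [with X_2=-2, X_1=-2]  = -5
X_6 = 2X_4 - 3X_3 + 2  [with X_4=9, X_3=-5]  = 35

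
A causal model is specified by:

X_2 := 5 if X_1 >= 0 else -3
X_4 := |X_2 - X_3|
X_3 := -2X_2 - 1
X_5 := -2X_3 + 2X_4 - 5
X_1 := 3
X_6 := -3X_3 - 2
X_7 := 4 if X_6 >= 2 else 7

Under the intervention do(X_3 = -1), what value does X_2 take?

5

Under do(X_3=-1), the mechanism X_3 := -2X_2 - 1 is discarded; X_3 is fixed at -1.
Since X_2 is not a descendant of the intervened variable, it is unaffected.
X_2 = 5 if X_1 >= 0 else -3  [with X_1=3]  = 5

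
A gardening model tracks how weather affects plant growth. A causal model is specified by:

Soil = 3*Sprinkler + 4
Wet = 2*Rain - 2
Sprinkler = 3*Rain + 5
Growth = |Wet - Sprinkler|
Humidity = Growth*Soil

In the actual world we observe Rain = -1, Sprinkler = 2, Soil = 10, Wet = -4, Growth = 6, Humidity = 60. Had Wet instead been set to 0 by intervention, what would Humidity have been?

Under do(Wet=0), the mechanism Wet = 2*Rain - 2 is discarded; Wet is fixed at 0.
Sprinkler = 3*Rain + 5  [with Rain=-1]  = 2
Soil = 3*Sprinkler + 4  [with Sprinkler=2]  = 10
Growth = |Wet - Sprinkler|  [with Wet=0, Sprinkler=2]  = 2
Humidity = Growth*Soil  [with Growth=2, Soil=10]  = 20

20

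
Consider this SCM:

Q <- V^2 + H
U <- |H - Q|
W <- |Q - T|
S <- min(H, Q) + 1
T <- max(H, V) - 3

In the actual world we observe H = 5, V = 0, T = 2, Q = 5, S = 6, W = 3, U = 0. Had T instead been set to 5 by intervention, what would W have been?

The intervention breaks the incoming arrows to T: T <- max(H, V) - 3 no longer applies, and T = 5.
Q = V^2 + H  [with V=0, H=5]  = 5
W = |Q - T|  [with Q=5, T=5]  = 0

0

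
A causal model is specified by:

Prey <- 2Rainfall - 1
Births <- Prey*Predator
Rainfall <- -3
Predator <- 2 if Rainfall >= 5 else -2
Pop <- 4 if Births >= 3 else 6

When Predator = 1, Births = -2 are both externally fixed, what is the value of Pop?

6

Setting Predator = 1, Births = -2 by intervention discards those variables' equations.
Pop = 4 if Births >= 3 else 6  [with Births=-2]  = 6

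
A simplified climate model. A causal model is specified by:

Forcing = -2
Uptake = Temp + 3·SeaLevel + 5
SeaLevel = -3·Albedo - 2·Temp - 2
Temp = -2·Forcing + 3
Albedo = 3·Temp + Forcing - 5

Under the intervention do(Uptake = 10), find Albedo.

14

do(Uptake=10) replaces the equation Uptake = Temp + 3·SeaLevel + 5 with the constant Uptake = 10.
Albedo is not downstream of the intervention, so its value is determined by the original equations.
Temp = -2·Forcing + 3  [with Forcing=-2]  = 7
Albedo = 3·Temp + Forcing - 5  [with Temp=7, Forcing=-2]  = 14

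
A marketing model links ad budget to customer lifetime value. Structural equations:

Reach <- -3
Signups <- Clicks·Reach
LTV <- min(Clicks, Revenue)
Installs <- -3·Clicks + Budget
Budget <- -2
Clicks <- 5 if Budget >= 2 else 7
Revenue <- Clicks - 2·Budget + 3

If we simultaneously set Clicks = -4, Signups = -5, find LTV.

-4

Under do(Clicks = -4, Signups = -5), each intervened variable's structural equation is replaced by its fixed value.
Revenue = Clicks - 2·Budget + 3  [with Clicks=-4, Budget=-2]  = 3
LTV = min(Clicks, Revenue)  [with Clicks=-4, Revenue=3]  = -4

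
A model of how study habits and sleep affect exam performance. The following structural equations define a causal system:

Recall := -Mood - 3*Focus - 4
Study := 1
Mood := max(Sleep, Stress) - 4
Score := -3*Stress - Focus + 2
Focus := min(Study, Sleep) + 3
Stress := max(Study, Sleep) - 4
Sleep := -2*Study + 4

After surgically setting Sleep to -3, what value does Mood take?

-7

Under do(Sleep=-3), the mechanism Sleep := -2*Study + 4 is discarded; Sleep is fixed at -3.
Stress = max(Study, Sleep) - 4  [with Study=1, Sleep=-3]  = -3
Mood = max(Sleep, Stress) - 4  [with Sleep=-3, Stress=-3]  = -7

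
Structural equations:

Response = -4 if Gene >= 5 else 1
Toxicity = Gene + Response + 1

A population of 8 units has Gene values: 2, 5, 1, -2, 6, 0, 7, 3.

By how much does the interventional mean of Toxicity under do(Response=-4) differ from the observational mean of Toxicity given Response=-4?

-3.25

Every unit gets Response=-4 under the intervention. Toxicity values become -1, 2, -2, -5, 3, -3, 4, 0; E[Toxicity|do(Response=-4)] = -0.25.
Conditioning on Response=-4 selects the 3 unit(s) with Gene ∈ {5, 6, 7}. Their Toxicity values: 2, 3, 4. Mean = 3.
Difference = -0.25 − 3 = -3.25.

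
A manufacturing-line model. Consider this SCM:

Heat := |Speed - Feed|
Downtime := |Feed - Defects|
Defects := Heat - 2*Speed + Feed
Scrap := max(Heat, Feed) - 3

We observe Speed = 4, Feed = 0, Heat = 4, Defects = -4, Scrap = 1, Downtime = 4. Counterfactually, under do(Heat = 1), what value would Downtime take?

7

The intervention breaks the incoming arrows to Heat: Heat := |Speed - Feed| no longer applies, and Heat = 1.
Defects = Heat - 2*Speed + Feed  [with Heat=1, Speed=4, Feed=0]  = -7
Downtime = |Feed - Defects|  [with Feed=0, Defects=-7]  = 7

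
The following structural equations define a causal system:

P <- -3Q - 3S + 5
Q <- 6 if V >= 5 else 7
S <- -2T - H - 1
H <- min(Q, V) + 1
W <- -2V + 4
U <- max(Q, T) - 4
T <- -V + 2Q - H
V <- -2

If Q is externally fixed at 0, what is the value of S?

-6

do(Q=0) replaces the equation Q <- 6 if V >= 5 else 7 with the constant Q = 0.
H = min(Q, V) + 1  [with Q=0, V=-2]  = -1
T = -V + 2Q - H  [with V=-2, Q=0, H=-1]  = 3
S = -2T - H - 1  [with T=3, H=-1]  = -6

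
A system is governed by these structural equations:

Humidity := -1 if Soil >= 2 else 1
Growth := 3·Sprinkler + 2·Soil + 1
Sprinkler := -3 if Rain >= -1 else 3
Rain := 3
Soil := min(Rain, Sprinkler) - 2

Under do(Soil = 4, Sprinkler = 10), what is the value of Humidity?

-1

Setting Soil = 4, Sprinkler = 10 by intervention discards those variables' equations.
Humidity = -1 if Soil >= 2 else 1  [with Soil=4]  = -1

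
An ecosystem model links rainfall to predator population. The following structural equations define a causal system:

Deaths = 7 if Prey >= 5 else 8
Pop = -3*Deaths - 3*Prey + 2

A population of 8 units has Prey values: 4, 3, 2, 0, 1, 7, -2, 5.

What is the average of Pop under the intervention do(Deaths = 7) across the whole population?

-26.5

The intervention sets Deaths=7 in all 8 units regardless of Prey. Recomputing Pop per unit gives -31, -28, -25, -19, -22, -40, -13, -34; average -26.5.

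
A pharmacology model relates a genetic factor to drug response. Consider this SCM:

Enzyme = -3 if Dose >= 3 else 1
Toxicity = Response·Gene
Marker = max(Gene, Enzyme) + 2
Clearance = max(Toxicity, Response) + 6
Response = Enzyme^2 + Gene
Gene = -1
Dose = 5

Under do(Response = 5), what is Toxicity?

The intervention breaks the incoming arrows to Response: Response = Enzyme^2 + Gene no longer applies, and Response = 5.
Toxicity = Response·Gene  [with Response=5, Gene=-1]  = -5

-5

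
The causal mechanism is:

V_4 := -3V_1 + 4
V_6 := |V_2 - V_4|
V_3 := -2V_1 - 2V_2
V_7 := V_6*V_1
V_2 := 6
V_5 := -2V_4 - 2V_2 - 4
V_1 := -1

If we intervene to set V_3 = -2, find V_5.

-30

do(V_3=-2) replaces the equation V_3 := -2V_1 - 2V_2 with the constant V_3 = -2.
V_5 is not downstream of the intervention, so its value is determined by the original equations.
V_4 = -3V_1 + 4  [with V_1=-1]  = 7
V_5 = -2V_4 - 2V_2 - 4  [with V_4=7, V_2=6]  = -30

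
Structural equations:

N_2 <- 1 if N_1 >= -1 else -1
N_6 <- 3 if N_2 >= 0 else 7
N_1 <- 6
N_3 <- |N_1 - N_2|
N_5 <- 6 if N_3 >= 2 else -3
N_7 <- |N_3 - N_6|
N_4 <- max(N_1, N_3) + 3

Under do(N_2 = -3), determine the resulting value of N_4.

12

Under do(N_2=-3), the mechanism N_2 <- 1 if N_1 >= -1 else -1 is discarded; N_2 is fixed at -3.
N_3 = |N_1 - N_2|  [with N_1=6, N_2=-3]  = 9
N_4 = max(N_1, N_3) + 3  [with N_1=6, N_3=9]  = 12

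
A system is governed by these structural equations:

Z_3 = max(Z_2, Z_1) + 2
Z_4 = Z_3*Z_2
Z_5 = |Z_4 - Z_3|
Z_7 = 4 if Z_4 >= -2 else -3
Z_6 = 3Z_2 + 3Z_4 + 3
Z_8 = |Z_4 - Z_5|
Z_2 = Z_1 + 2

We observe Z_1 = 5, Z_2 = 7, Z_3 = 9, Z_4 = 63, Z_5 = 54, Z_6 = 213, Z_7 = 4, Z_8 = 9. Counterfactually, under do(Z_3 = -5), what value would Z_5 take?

30

do(Z_3=-5) replaces the equation Z_3 = max(Z_2, Z_1) + 2 with the constant Z_3 = -5.
Z_2 = Z_1 + 2  [with Z_1=5]  = 7
Z_4 = Z_3*Z_2  [with Z_3=-5, Z_2=7]  = -35
Z_5 = |Z_4 - Z_3|  [with Z_4=-35, Z_3=-5]  = 30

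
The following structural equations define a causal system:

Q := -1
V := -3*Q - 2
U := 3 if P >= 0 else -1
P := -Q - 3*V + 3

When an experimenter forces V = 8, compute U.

-1

Under do(V=8), the mechanism V := -3*Q - 2 is discarded; V is fixed at 8.
P = -Q - 3*V + 3  [with Q=-1, V=8]  = -20
U = 3 if P >= 0 else -1  [with P=-20]  = -1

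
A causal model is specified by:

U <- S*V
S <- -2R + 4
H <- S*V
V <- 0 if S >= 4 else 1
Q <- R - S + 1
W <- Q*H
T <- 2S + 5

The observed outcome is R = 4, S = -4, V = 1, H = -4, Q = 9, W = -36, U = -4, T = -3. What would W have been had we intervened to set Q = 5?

-20

The intervention breaks the incoming arrows to Q: Q <- R - S + 1 no longer applies, and Q = 5.
S = -2R + 4  [with R=4]  = -4
V = 0 if S >= 4 else 1  [with S=-4]  = 1
H = S*V  [with S=-4, V=1]  = -4
W = Q*H  [with Q=5, H=-4]  = -20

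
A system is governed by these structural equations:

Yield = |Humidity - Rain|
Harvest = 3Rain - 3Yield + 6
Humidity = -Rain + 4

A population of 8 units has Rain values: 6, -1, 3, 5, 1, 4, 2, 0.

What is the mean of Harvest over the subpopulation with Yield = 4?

0

Conditioning on Yield=4 selects the 2 unit(s) with Rain ∈ {4, 0}. Their Harvest values: 6, -6. Mean = 0.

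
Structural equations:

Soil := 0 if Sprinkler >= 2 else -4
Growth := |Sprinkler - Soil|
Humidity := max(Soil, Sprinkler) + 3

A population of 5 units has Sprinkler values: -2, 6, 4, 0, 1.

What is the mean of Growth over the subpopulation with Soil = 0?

5

E[Growth|Soil=0] averages over only the 2 units with Soil=0 (Sprinkler = 6, 4): Growth = 6, 4, mean 5.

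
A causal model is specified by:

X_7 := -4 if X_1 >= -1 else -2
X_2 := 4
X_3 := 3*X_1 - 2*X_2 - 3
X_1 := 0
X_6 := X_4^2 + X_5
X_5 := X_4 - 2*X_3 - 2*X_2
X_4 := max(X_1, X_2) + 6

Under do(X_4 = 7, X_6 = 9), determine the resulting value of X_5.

21

Setting X_4 = 7, X_6 = 9 by intervention discards those variables' equations.
X_3 = 3*X_1 - 2*X_2 - 3  [with X_1=0, X_2=4]  = -11
X_5 = X_4 - 2*X_3 - 2*X_2  [with X_4=7, X_3=-11, X_2=4]  = 21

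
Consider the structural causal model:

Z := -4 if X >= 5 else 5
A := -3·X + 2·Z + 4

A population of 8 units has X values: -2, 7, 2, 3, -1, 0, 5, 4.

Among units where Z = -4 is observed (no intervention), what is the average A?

Conditioning on Z=-4 selects the 2 unit(s) with X ∈ {7, 5}. Their A values: -25, -19. Mean = -22.

-22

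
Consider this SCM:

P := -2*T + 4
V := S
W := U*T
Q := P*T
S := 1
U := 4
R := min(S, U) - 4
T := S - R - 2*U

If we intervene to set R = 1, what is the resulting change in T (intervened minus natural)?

The intervention breaks the incoming arrows to R: R := min(S, U) - 4 no longer applies, and R = 1.
T = S - R - 2*U  [with S=1, R=1, U=4]  = -8
Without intervention: R = min(S, U) - 4  [with S=1, U=4]  = -3; T = S - R - 2*U  [with S=1, R=-3, U=4]  = -4.
Change = -8 − (-4) = -4.

-4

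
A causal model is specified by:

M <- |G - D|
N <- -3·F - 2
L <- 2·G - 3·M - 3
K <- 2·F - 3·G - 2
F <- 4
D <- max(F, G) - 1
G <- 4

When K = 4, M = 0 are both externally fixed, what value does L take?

5

The joint intervention fixes K = 4, M = 0, removing each variable's own equation.
L = 2·G - 3·M - 3  [with G=4, M=0]  = 5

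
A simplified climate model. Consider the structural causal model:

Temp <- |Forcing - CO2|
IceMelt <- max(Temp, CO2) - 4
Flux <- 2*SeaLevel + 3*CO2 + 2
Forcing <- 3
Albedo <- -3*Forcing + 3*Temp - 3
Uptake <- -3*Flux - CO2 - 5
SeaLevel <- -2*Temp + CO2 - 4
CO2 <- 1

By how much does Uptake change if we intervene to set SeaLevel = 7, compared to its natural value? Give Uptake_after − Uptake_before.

-84

Intervening sets SeaLevel = 7 and removes its equation (SeaLevel <- -2*Temp + CO2 - 4).
Flux = 2*SeaLevel + 3*CO2 + 2  [with SeaLevel=7, CO2=1]  = 19
Uptake = -3*Flux - CO2 - 5  [with Flux=19, CO2=1]  = -63
Without intervention: Temp = |Forcing - CO2|  [with Forcing=3, CO2=1]  = 2; SeaLevel = -2*Temp + CO2 - 4  [with Temp=2, CO2=1]  = -7; Flux = 2*SeaLevel + 3*CO2 + 2  [with SeaLevel=-7, CO2=1]  = -9; Uptake = -3*Flux - CO2 - 5  [with Flux=-9, CO2=1]  = 21.
Change = -63 − 21 = -84.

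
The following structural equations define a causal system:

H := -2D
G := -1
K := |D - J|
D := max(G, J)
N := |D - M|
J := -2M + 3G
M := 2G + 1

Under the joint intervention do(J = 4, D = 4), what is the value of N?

Setting J = 4, D = 4 by intervention discards those variables' equations.
M = 2G + 1  [with G=-1]  = -1
N = |D - M|  [with D=4, M=-1]  = 5

5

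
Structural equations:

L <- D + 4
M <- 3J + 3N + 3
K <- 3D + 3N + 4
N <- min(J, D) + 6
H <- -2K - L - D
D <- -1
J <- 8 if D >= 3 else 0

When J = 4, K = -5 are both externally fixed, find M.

The joint intervention fixes J = 4, K = -5, removing each variable's own equation.
N = min(J, D) + 6  [with J=4, D=-1]  = 5
M = 3J + 3N + 3  [with J=4, N=5]  = 30

30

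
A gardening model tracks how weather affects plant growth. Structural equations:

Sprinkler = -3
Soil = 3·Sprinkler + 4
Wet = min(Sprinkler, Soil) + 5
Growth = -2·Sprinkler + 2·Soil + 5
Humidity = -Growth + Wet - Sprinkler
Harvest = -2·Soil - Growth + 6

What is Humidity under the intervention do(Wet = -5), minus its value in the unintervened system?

-5

do(Wet=-5) replaces the equation Wet = min(Sprinkler, Soil) + 5 with the constant Wet = -5.
Soil = 3·Sprinkler + 4  [with Sprinkler=-3]  = -5
Growth = -2·Sprinkler + 2·Soil + 5  [with Sprinkler=-3, Soil=-5]  = 1
Humidity = -Growth + Wet - Sprinkler  [with Growth=1, Wet=-5, Sprinkler=-3]  = -3
Without intervention: Soil = 3·Sprinkler + 4  [with Sprinkler=-3]  = -5; Wet = min(Sprinkler, Soil) + 5  [with Sprinkler=-3, Soil=-5]  = 0; Growth = -2·Sprinkler + 2·Soil + 5  [with Sprinkler=-3, Soil=-5]  = 1; Humidity = -Growth + Wet - Sprinkler  [with Growth=1, Wet=0, Sprinkler=-3]  = 2.
Change = -3 − 2 = -5.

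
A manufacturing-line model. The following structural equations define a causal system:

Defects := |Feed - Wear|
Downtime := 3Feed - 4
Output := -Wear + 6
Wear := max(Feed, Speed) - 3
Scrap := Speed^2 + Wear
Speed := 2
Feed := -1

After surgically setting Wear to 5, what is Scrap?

do(Wear=5) replaces the equation Wear := max(Feed, Speed) - 3 with the constant Wear = 5.
Scrap = Speed^2 + Wear  [with Speed=2, Wear=5]  = 9

9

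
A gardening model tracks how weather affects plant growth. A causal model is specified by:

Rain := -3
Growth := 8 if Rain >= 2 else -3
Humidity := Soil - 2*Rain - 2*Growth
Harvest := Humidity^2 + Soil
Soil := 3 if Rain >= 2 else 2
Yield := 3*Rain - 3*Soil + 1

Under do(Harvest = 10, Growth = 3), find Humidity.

Under do(Harvest = 10, Growth = 3), each intervened variable's structural equation is replaced by its fixed value.
Soil = 3 if Rain >= 2 else 2  [with Rain=-3]  = 2
Humidity = Soil - 2*Rain - 2*Growth  [with Soil=2, Rain=-3, Growth=3]  = 2

2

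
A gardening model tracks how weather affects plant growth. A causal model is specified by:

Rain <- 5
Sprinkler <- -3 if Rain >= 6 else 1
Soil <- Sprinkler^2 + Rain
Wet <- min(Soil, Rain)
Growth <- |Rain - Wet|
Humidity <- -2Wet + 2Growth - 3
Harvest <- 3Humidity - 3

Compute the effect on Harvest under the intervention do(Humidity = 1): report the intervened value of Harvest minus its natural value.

Intervening sets Humidity = 1 and removes its equation (Humidity <- -2Wet + 2Growth - 3).
Harvest = 3Humidity - 3  [with Humidity=1]  = 0
Without intervention: Sprinkler = -3 if Rain >= 6 else 1  [with Rain=5]  = 1; Soil = Sprinkler^2 + Rain  [with Sprinkler=1, Rain=5]  = 6; Wet = min(Soil, Rain)  [with Soil=6, Rain=5]  = 5; Growth = |Rain - Wet|  [with Rain=5, Wet=5]  = 0; Humidity = -2Wet + 2Growth - 3  [with Wet=5, Growth=0]  = -13; Harvest = 3Humidity - 3  [with Humidity=-13]  = -42.
Change = 0 − (-42) = 42.

42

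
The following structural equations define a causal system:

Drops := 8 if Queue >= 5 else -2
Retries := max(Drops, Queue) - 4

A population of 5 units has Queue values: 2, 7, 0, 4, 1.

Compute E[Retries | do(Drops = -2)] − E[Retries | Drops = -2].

Under do(Drops=-2), Drops's equation is replaced by Drops=-2 for every unit. Per-unit Retries: -2, 3, -4, 0, -3. Mean = -1.2.
E[Retries|Drops=-2] averages over only the 4 units with Drops=-2 (Queue = 2, 0, 4, 1): Retries = -2, -4, 0, -3, mean -2.25.
Difference = -1.2 − (-2.25) = 1.05.

1.05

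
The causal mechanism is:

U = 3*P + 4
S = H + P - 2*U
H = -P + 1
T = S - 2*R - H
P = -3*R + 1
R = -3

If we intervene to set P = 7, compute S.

-49

do(P=7) replaces the equation P = -3*R + 1 with the constant P = 7.
H = -P + 1  [with P=7]  = -6
U = 3*P + 4  [with P=7]  = 25
S = H + P - 2*U  [with H=-6, P=7, U=25]  = -49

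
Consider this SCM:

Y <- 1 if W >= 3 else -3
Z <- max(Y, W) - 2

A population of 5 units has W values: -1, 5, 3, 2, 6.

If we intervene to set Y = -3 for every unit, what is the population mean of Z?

1

do(Y=-3) breaks Y's dependence on W. With Y=-3 fixed, Z across the units is -3, 3, 1, 0, 4, mean 1.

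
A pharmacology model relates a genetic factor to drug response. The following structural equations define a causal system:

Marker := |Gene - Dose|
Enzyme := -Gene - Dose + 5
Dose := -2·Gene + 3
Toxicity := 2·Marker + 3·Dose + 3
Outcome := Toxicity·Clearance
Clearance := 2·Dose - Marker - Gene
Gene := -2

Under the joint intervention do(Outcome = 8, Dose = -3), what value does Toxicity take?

-4

The joint intervention fixes Outcome = 8, Dose = -3, removing each variable's own equation.
Marker = |Gene - Dose|  [with Gene=-2, Dose=-3]  = 1
Toxicity = 2·Marker + 3·Dose + 3  [with Marker=1, Dose=-3]  = -4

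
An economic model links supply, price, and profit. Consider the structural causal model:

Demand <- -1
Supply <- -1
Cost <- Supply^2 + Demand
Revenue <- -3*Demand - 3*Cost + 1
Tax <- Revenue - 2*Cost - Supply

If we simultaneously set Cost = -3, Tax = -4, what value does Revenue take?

13

The joint intervention fixes Cost = -3, Tax = -4, removing each variable's own equation.
Revenue = -3*Demand - 3*Cost + 1  [with Demand=-1, Cost=-3]  = 13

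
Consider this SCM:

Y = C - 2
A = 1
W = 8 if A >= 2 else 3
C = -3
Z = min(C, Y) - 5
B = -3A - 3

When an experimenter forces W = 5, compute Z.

-10

Intervening sets W = 5 and removes its equation (W = 8 if A >= 2 else 3).
No directed path runs from W to Z, so Z keeps its natural value.
Y = C - 2  [with C=-3]  = -5
Z = min(C, Y) - 5  [with C=-3, Y=-5]  = -10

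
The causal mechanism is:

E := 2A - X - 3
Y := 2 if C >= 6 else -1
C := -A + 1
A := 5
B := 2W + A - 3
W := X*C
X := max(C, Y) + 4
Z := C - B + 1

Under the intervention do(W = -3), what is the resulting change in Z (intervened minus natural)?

-18

Intervening sets W = -3 and removes its equation (W := X*C).
C = -A + 1  [with A=5]  = -4
B = 2W + A - 3  [with W=-3, A=5]  = -4
Z = C - B + 1  [with C=-4, B=-4]  = 1
Without intervention: C = -A + 1  [with A=5]  = -4; Y = 2 if C >= 6 else -1  [with C=-4]  = -1; X = max(C, Y) + 4  [with C=-4, Y=-1]  = 3; W = X*C  [with X=3, C=-4]  = -12; B = 2W + A - 3  [with W=-12, A=5]  = -22; Z = C - B + 1  [with C=-4, B=-22]  = 19.
Change = 1 − 19 = -18.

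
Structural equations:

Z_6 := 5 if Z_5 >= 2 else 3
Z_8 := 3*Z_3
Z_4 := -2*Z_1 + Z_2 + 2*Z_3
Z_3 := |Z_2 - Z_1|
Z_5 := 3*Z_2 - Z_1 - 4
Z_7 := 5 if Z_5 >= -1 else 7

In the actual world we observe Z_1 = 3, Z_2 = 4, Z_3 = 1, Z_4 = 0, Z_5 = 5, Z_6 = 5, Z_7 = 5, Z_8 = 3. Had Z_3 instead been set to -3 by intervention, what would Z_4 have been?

-8

The intervention breaks the incoming arrows to Z_3: Z_3 := |Z_2 - Z_1| no longer applies, and Z_3 = -3.
Z_4 = -2*Z_1 + Z_2 + 2*Z_3  [with Z_1=3, Z_2=4, Z_3=-3]  = -8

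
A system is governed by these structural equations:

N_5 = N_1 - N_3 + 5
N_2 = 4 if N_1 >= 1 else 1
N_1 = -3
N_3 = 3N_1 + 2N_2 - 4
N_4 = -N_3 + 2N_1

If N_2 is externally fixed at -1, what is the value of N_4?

Under do(N_2=-1), the mechanism N_2 = 4 if N_1 >= 1 else 1 is discarded; N_2 is fixed at -1.
N_3 = 3N_1 + 2N_2 - 4  [with N_1=-3, N_2=-1]  = -15
N_4 = -N_3 + 2N_1  [with N_3=-15, N_1=-3]  = 9

9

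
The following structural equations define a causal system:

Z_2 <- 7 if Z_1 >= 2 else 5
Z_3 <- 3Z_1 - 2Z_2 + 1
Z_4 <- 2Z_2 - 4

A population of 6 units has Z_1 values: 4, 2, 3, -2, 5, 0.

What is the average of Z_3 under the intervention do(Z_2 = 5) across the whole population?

-3

The intervention sets Z_2=5 in all 6 units regardless of Z_1. Recomputing Z_3 per unit gives 3, -3, 0, -15, 6, -9; average -3.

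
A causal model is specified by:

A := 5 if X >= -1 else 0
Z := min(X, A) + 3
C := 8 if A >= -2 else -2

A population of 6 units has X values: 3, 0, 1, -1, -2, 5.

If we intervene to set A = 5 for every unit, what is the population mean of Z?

4

do(A=5) breaks A's dependence on X. With A=5 fixed, Z across the units is 6, 3, 4, 2, 1, 8, mean 4.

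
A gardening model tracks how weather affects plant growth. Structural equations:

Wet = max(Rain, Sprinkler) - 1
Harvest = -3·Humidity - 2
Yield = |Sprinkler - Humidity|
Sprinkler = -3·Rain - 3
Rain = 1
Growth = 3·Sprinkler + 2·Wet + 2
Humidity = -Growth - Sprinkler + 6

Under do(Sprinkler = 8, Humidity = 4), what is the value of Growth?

40

The joint intervention fixes Sprinkler = 8, Humidity = 4, removing each variable's own equation.
Wet = max(Rain, Sprinkler) - 1  [with Rain=1, Sprinkler=8]  = 7
Growth = 3·Sprinkler + 2·Wet + 2  [with Sprinkler=8, Wet=7]  = 40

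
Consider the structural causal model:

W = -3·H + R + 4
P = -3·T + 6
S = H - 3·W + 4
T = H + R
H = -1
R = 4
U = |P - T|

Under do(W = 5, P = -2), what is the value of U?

Under do(W = 5, P = -2), each intervened variable's structural equation is replaced by its fixed value.
T = H + R  [with H=-1, R=4]  = 3
U = |P - T|  [with P=-2, T=3]  = 5

5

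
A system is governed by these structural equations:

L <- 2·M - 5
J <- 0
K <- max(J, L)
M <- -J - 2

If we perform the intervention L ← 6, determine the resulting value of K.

6

The intervention breaks the incoming arrows to L: L <- 2·M - 5 no longer applies, and L = 6.
K = max(J, L)  [with J=0, L=6]  = 6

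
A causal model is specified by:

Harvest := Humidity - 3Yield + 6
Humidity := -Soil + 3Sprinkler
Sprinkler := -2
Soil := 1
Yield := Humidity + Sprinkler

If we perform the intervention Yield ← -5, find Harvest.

Intervening sets Yield = -5 and removes its equation (Yield := Humidity + Sprinkler).
Humidity = -Soil + 3Sprinkler  [with Soil=1, Sprinkler=-2]  = -7
Harvest = Humidity - 3Yield + 6  [with Humidity=-7, Yield=-5]  = 14

14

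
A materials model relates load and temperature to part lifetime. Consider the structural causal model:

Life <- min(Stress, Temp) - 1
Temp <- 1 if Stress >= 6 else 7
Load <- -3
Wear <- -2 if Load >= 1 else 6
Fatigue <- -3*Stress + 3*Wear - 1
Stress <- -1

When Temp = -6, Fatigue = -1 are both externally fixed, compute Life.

Setting Temp = -6, Fatigue = -1 by intervention discards those variables' equations.
Life = min(Stress, Temp) - 1  [with Stress=-1, Temp=-6]  = -7

-7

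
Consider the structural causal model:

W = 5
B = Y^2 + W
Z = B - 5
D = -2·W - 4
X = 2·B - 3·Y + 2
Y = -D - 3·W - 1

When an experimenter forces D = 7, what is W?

5

Under do(D=7), the mechanism D = -2·W - 4 is discarded; D is fixed at 7.
W is not downstream of the intervention, so its value is determined by the original equations.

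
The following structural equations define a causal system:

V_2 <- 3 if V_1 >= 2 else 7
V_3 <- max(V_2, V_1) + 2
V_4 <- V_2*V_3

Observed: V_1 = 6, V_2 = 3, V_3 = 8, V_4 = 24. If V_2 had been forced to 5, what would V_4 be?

Under do(V_2=5), the mechanism V_2 <- 3 if V_1 >= 2 else 7 is discarded; V_2 is fixed at 5.
V_3 = max(V_2, V_1) + 2  [with V_2=5, V_1=6]  = 8
V_4 = V_2*V_3  [with V_2=5, V_3=8]  = 40

40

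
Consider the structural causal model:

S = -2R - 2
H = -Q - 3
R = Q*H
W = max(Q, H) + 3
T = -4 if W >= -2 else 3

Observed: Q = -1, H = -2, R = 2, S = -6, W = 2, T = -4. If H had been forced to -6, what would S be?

-14

Under do(H=-6), the mechanism H = -Q - 3 is discarded; H is fixed at -6.
R = Q*H  [with Q=-1, H=-6]  = 6
S = -2R - 2  [with R=6]  = -14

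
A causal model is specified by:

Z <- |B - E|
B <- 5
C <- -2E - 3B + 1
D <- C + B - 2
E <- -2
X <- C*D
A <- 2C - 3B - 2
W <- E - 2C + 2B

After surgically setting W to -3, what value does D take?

-7

Intervening sets W = -3 and removes its equation (W <- E - 2C + 2B).
Since D is not a descendant of the intervened variable, it is unaffected.
C = -2E - 3B + 1  [with E=-2, B=5]  = -10
D = C + B - 2  [with C=-10, B=5]  = -7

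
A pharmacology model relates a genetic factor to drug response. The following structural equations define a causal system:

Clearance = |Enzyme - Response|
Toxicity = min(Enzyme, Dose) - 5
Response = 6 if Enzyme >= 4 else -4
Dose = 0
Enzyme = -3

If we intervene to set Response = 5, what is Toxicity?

The intervention breaks the incoming arrows to Response: Response = 6 if Enzyme >= 4 else -4 no longer applies, and Response = 5.
Toxicity is not downstream of the intervention, so its value is determined by the original equations.
Toxicity = min(Enzyme, Dose) - 5  [with Enzyme=-3, Dose=0]  = -8

-8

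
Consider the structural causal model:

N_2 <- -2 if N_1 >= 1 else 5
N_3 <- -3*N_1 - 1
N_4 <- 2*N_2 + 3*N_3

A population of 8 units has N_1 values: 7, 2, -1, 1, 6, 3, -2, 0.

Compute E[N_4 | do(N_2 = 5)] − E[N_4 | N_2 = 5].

The intervention sets N_2=5 in all 8 units regardless of N_1. Recomputing N_4 per unit gives -56, -11, 16, -2, -47, -20, 25, 7; average -11.
Observing N_2=5 restricts to units where N_2's equation naturally yields 5: N_1 ∈ {-1, -2, 0}. In that subpopulation N_4 = 16, 25, 7, mean 16.
Difference = -11 − 16 = -27.

-27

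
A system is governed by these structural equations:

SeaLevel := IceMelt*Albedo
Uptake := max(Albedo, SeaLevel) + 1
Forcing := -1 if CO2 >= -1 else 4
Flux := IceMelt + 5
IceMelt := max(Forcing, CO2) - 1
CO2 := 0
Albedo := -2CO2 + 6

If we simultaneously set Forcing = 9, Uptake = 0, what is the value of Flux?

Under do(Forcing = 9, Uptake = 0), each intervened variable's structural equation is replaced by its fixed value.
IceMelt = max(Forcing, CO2) - 1  [with Forcing=9, CO2=0]  = 8
Flux = IceMelt + 5  [with IceMelt=8]  = 13

13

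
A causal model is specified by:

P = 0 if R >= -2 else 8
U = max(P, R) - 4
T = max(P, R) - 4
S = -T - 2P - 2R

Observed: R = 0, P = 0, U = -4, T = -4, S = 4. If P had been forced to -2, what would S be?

8

do(P=-2) replaces the equation P = 0 if R >= -2 else 8 with the constant P = -2.
T = max(P, R) - 4  [with P=-2, R=0]  = -4
S = -T - 2P - 2R  [with T=-4, P=-2, R=0]  = 8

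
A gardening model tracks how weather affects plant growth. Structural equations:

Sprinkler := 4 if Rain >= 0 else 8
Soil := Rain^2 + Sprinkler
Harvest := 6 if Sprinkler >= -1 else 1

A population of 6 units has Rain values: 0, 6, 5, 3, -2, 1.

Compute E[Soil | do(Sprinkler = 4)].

16.5

The intervention sets Sprinkler=4 in all 6 units regardless of Rain. Recomputing Soil per unit gives 4, 40, 29, 13, 8, 5; average 16.5.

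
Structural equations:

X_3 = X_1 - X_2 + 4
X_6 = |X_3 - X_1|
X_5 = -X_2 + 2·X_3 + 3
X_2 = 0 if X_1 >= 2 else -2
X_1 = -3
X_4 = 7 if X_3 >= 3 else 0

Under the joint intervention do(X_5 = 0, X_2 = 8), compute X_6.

4

The joint intervention fixes X_5 = 0, X_2 = 8, removing each variable's own equation.
X_3 = X_1 - X_2 + 4  [with X_1=-3, X_2=8]  = -7
X_6 = |X_3 - X_1|  [with X_3=-7, X_1=-3]  = 4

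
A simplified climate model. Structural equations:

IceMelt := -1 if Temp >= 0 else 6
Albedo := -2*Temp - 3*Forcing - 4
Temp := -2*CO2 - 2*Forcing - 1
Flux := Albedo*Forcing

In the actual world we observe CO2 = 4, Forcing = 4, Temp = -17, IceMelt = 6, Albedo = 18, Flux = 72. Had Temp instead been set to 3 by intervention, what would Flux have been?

-88

The intervention breaks the incoming arrows to Temp: Temp := -2*CO2 - 2*Forcing - 1 no longer applies, and Temp = 3.
Albedo = -2*Temp - 3*Forcing - 4  [with Temp=3, Forcing=4]  = -22
Flux = Albedo*Forcing  [with Albedo=-22, Forcing=4]  = -88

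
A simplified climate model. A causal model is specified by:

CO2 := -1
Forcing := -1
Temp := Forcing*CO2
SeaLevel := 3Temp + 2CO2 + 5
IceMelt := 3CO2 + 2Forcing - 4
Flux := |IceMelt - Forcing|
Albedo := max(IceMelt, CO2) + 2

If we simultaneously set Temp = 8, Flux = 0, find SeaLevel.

Under do(Temp = 8, Flux = 0), each intervened variable's structural equation is replaced by its fixed value.
SeaLevel = 3Temp + 2CO2 + 5  [with Temp=8, CO2=-1]  = 27

27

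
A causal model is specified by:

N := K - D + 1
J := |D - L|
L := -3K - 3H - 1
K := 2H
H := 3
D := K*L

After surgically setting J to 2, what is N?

The intervention breaks the incoming arrows to J: J := |D - L| no longer applies, and J = 2.
Since N is not a descendant of the intervened variable, it is unaffected.
K = 2H  [with H=3]  = 6
L = -3K - 3H - 1  [with K=6, H=3]  = -28
D = K*L  [with K=6, L=-28]  = -168
N = K - D + 1  [with K=6, D=-168]  = 175

175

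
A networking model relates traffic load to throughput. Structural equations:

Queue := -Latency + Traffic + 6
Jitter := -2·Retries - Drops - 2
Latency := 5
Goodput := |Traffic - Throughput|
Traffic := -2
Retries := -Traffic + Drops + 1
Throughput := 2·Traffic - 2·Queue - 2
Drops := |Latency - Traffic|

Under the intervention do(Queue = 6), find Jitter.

-29

The intervention breaks the incoming arrows to Queue: Queue := -Latency + Traffic + 6 no longer applies, and Queue = 6.
No directed path runs from Queue to Jitter, so Jitter keeps its natural value.
Drops = |Latency - Traffic|  [with Latency=5, Traffic=-2]  = 7
Retries = -Traffic + Drops + 1  [with Traffic=-2, Drops=7]  = 10
Jitter = -2·Retries - Drops - 2  [with Retries=10, Drops=7]  = -29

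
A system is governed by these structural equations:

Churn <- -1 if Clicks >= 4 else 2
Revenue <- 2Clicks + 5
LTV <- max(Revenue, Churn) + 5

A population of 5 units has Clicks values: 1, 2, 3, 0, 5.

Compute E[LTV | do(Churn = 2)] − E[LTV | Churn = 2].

1.4

The intervention sets Churn=2 in all 5 units regardless of Clicks. Recomputing LTV per unit gives 12, 14, 16, 10, 20; average 14.4.
E[LTV|Churn=2] averages over only the 4 units with Churn=2 (Clicks = 1, 2, 3, 0): LTV = 12, 14, 16, 10, mean 13.
Difference = 14.4 − 13 = 1.4.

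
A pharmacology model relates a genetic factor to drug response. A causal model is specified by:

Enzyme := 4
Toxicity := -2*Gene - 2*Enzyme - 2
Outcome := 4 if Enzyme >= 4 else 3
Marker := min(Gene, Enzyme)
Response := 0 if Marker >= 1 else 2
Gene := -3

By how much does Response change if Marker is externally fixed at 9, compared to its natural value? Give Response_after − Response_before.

The intervention breaks the incoming arrows to Marker: Marker := min(Gene, Enzyme) no longer applies, and Marker = 9.
Response = 0 if Marker >= 1 else 2  [with Marker=9]  = 0
Without intervention: Marker = min(Gene, Enzyme)  [with Gene=-3, Enzyme=4]  = -3; Response = 0 if Marker >= 1 else 2  [with Marker=-3]  = 2.
Change = 0 − 2 = -2.

-2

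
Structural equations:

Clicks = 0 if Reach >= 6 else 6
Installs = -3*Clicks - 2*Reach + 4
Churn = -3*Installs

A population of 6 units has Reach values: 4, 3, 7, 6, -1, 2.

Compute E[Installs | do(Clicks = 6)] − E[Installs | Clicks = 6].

-3

The intervention sets Clicks=6 in all 6 units regardless of Reach. Recomputing Installs per unit gives -22, -20, -28, -26, -12, -18; average -21.
E[Installs|Clicks=6] averages over only the 4 units with Clicks=6 (Reach = 4, 3, -1, 2): Installs = -22, -20, -12, -18, mean -18.
Difference = -21 − (-18) = -3.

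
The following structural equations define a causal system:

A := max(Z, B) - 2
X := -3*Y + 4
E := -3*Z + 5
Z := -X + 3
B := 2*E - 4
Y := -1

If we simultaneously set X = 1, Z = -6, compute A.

Under do(X = 1, Z = -6), each intervened variable's structural equation is replaced by its fixed value.
E = -3*Z + 5  [with Z=-6]  = 23
B = 2*E - 4  [with E=23]  = 42
A = max(Z, B) - 2  [with Z=-6, B=42]  = 40

40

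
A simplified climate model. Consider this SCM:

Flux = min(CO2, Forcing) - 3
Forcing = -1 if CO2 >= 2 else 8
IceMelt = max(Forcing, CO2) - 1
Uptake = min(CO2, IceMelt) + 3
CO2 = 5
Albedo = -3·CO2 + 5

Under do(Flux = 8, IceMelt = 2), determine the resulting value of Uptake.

5

The joint intervention fixes Flux = 8, IceMelt = 2, removing each variable's own equation.
Uptake = min(CO2, IceMelt) + 3  [with CO2=5, IceMelt=2]  = 5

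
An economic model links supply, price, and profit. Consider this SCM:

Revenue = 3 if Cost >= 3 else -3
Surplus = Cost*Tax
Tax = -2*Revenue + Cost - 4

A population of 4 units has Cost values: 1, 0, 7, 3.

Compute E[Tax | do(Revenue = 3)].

-7.25

The intervention sets Revenue=3 in all 4 units regardless of Cost. Recomputing Tax per unit gives -9, -10, -3, -7; average -7.25.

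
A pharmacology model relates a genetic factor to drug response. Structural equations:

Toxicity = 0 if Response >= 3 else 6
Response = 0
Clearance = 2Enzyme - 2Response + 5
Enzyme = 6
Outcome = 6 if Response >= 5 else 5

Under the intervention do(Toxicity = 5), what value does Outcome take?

do(Toxicity=5) replaces the equation Toxicity = 0 if Response >= 3 else 6 with the constant Toxicity = 5.
Outcome is not downstream of the intervention, so its value is determined by the original equations.
Outcome = 6 if Response >= 5 else 5  [with Response=0]  = 5

5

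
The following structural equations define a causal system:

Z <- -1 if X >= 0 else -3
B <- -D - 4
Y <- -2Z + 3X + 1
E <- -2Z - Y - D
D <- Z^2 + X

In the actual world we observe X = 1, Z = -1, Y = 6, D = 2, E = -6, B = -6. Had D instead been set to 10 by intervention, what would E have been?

Intervening sets D = 10 and removes its equation (D <- Z^2 + X).
Z = -1 if X >= 0 else -3  [with X=1]  = -1
Y = -2Z + 3X + 1  [with Z=-1, X=1]  = 6
E = -2Z - Y - D  [with Z=-1, Y=6, D=10]  = -14

-14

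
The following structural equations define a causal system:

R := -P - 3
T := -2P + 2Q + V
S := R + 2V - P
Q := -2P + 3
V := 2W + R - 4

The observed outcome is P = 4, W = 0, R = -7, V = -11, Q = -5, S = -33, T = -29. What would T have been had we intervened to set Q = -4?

-27

Under do(Q=-4), the mechanism Q := -2P + 3 is discarded; Q is fixed at -4.
R = -P - 3  [with P=4]  = -7
V = 2W + R - 4  [with W=0, R=-7]  = -11
T = -2P + 2Q + V  [with P=4, Q=-4, V=-11]  = -27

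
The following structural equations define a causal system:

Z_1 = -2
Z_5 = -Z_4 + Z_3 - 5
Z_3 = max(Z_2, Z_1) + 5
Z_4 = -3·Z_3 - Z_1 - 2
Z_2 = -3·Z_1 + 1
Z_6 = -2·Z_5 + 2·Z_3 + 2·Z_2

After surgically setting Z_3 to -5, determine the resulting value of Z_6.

54

The intervention breaks the incoming arrows to Z_3: Z_3 = max(Z_2, Z_1) + 5 no longer applies, and Z_3 = -5.
Z_2 = -3·Z_1 + 1  [with Z_1=-2]  = 7
Z_4 = -3·Z_3 - Z_1 - 2  [with Z_3=-5, Z_1=-2]  = 15
Z_5 = -Z_4 + Z_3 - 5  [with Z_4=15, Z_3=-5]  = -25
Z_6 = -2·Z_5 + 2·Z_3 + 2·Z_2  [with Z_5=-25, Z_3=-5, Z_2=7]  = 54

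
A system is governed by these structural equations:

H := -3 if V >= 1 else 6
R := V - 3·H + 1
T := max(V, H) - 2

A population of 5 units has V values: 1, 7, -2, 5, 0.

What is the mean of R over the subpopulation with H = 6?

E[R|H=6] averages over only the 2 units with H=6 (V = -2, 0): R = -19, -17, mean -18.

-18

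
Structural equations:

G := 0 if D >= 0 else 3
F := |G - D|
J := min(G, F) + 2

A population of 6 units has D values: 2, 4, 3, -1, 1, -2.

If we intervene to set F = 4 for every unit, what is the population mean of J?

Under do(F=4), F's equation is replaced by F=4 for every unit. Per-unit J: 2, 2, 2, 5, 2, 5. Mean = 3.

3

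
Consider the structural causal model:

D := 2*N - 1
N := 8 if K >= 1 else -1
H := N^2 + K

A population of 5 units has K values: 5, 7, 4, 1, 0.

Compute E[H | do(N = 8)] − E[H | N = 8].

-0.85

The intervention sets N=8 in all 5 units regardless of K. Recomputing H per unit gives 69, 71, 68, 65, 64; average 67.4.
Conditioning on N=8 selects the 4 unit(s) with K ∈ {5, 7, 4, 1}. Their H values: 69, 71, 68, 65. Mean = 68.25.
Difference = 67.4 − 68.25 = -0.85.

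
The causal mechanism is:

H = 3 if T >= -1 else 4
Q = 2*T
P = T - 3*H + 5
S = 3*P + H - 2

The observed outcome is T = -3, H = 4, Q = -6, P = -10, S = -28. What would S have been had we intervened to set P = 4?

Intervening sets P = 4 and removes its equation (P = T - 3*H + 5).
H = 3 if T >= -1 else 4  [with T=-3]  = 4
S = 3*P + H - 2  [with P=4, H=4]  = 14

14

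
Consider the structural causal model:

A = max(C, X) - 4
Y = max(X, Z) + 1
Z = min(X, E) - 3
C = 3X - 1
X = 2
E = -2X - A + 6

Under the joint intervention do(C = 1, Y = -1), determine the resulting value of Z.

-1

Setting C = 1, Y = -1 by intervention discards those variables' equations.
A = max(C, X) - 4  [with C=1, X=2]  = -2
E = -2X - A + 6  [with X=2, A=-2]  = 4
Z = min(X, E) - 3  [with X=2, E=4]  = -1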